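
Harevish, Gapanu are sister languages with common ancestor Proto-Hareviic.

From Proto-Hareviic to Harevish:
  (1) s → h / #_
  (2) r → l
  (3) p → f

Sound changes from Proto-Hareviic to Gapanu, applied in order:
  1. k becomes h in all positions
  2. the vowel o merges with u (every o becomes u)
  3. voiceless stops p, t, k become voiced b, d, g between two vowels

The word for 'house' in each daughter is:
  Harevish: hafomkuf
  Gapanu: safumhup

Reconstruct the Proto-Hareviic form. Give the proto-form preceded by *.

*safomkup

Position 1: Harevish has h, Gapanu has s. Gapanu preserves s here (none of its changes turn any other segment into s), so the proto-segment is *s.
Position 4: Harevish has o, Gapanu has u. Harevish preserves o here (none of its changes turn any other segment into o), so the proto-segment is *o.
Position 6: Harevish has k, Gapanu has h. Harevish preserves k here (none of its changes turn any other segment into k), so the proto-segment is *k.
This points to *safomkup. Verify forward in each daughter:
Harevish: start from *safomkup.
  rule 1 (debuccalisation): safomkup → hafomkup
  rule 2: no change — hafomkup
  rule 3 (unconditioned shift): hafomkup → hafomkuf
  ⇒ Harevish hafomkuf
Gapanu: *safomkup
  safomkup → safomhup   [unconditioned shift]
  safomhup → safumhup   [vowel merger]
  safumhup (rule 3 does not apply)
  giving Gapanu safumhup.
Only *safomkup yields all of Harevish hafomkuf, Gapanu safumhup.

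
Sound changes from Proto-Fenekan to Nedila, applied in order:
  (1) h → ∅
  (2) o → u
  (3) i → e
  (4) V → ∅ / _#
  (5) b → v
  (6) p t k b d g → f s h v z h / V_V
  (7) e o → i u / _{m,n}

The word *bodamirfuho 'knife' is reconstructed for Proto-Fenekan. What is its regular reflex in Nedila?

vuzamerfu

Nedila: *bodamirfuho > bodamirfuo > budamirfuu > budamerfuu > budamerfu > vudamerfu > vuzamerfu  (by h-loss, vowel merger, vowel merger, apocope, unconditioned shift, intervocalic lenition)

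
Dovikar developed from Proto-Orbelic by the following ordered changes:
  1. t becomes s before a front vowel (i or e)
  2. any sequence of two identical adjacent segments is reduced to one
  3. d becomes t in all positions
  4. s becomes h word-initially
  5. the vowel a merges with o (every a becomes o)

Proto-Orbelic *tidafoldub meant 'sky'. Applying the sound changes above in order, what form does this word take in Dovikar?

Dovikar: *tidafoldub > sidafoldub > sitafoltub > hitafoltub > hitofoltub  (by palatalisation, unconditioned shift, debuccalisation, vowel merger)

hitofoltub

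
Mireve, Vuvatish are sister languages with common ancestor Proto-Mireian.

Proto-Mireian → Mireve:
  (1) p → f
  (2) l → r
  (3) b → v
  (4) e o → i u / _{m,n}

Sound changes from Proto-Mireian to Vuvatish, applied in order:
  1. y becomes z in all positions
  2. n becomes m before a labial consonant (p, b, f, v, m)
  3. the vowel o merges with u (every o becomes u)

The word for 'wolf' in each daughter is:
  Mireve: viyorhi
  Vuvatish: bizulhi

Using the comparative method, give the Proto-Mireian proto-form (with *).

*biyolhi

Position 5: Mireve has r, Vuvatish has l. Vuvatish preserves l here (none of its changes turn any other segment into l), so the proto-segment is *l.
Position 3: Mireve has y, Vuvatish has z. Mireve preserves y here (none of its changes turn any other segment into y), so the proto-segment is *y.
Position 1: Mireve has v, Vuvatish has b. Vuvatish preserves b here (none of its changes turn any other segment into b), so the proto-segment is *b.
Continuing position by position gives *biyolhi; check it forward:
Mireve: *biyolhi
  biyolhi (rule 1 does not apply)
  biyolhi → biyorhi   [unconditioned shift]
  biyorhi → viyorhi   [unconditioned shift]
  viyorhi (rule 4 does not apply)
  giving Mireve viyorhi.
Vuvatish: start from *biyolhi.
  rule 1 (unconditioned shift): biyolhi → bizolhi
  rule 2: no change — bizolhi
  rule 3 (vowel merger): bizolhi → bizulhi
  ⇒ Vuvatish bizulhi
Only *biyolhi yields all of Mireve viyorhi, Vuvatish bizulhi.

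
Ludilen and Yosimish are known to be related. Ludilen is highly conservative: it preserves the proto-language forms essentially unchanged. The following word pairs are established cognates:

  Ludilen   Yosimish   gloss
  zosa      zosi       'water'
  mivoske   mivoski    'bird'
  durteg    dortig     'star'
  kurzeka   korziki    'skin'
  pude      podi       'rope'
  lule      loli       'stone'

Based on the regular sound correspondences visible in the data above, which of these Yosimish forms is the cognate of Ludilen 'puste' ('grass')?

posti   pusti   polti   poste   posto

pude ~ podi, lule ~ loli — Ludilen u corresponds to Yosimish o after a consonant, before a consonant other than r, m, n, p, b, f, v.
mivoske ~ mivoski, pude ~ podi — Ludilen e corresponds to Yosimish i word-finally.
Applying these to Ludilen 'puste':
  puste → poste   (u→o after a consonant, before a consonant other than r, m, n, p, b, f, v)
  poste → posti   (e→i word-finally)
So the Yosimish cognate is 'posti'.

posti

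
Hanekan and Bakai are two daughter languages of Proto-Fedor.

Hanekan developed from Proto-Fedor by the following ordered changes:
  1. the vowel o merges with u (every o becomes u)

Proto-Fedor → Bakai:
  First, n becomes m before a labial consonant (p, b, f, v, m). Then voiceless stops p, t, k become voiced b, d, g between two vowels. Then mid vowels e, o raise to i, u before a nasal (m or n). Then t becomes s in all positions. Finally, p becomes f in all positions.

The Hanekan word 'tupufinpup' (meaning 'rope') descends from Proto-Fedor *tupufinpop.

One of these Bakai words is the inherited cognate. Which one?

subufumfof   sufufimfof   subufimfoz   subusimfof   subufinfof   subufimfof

Bakai: *tupufinpop > tupufimpop > tubufimpop > subufimpop > subufimfof  (by nasal place assimilation, intervocalic voicing, unconditioned shift, unconditioned shift)

subufimfof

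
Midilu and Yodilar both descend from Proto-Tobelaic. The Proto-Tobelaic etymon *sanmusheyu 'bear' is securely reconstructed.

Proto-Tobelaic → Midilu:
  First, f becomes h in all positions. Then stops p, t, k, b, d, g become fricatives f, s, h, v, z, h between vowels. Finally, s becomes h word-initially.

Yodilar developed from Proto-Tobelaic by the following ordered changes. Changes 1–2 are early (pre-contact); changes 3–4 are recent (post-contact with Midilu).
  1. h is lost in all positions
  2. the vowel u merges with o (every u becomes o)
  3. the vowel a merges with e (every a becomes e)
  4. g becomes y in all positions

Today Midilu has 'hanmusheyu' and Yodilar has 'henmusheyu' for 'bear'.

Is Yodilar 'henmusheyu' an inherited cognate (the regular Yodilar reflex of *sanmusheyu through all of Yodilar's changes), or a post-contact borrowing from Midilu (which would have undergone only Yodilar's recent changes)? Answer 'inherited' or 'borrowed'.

If inherited, *sanmusheyu would pass through all of Yodilar's changes:
Yodilar: start from *sanmusheyu.
  rule 1 (h-loss): sanmusheyu → sanmuseyu
  rule 2 (vowel merger): sanmuseyu → sanmoseyo
  rule 3 (vowel merger): sanmoseyo → senmoseyo
  rule 4: no change — senmoseyo
  ⇒ Yodilar senmoseyo
If borrowed from Midilu 'hanmusheyu' after the early changes, it would undergo only the recent ones:
  rule 3 (vowel merger): hanmusheyu → henmusheyu
  rule 4 (unconditioned shift): no change (henmusheyu)
  ⇒ as a loan: henmusheyu
Yodilar 'henmusheyu' matches the loan outcome 'henmusheyu', not the inherited 'senmoseyo' — it skipped the early Yodilar changes, so it was borrowed from Midilu.

borrowed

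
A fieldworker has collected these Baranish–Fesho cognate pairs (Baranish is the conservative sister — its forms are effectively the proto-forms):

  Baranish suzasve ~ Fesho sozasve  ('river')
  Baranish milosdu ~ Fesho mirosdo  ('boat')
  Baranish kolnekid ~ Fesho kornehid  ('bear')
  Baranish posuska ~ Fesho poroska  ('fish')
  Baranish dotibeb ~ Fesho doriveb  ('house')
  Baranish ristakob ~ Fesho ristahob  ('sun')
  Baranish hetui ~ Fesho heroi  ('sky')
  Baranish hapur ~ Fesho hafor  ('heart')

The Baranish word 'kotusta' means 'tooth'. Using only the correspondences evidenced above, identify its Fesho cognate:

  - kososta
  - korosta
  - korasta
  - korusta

korosta

hetui ~ heroi — Baranish t corresponds to Fesho r between vowels (before a back vowel).
suzasve ~ sozasve, posuska ~ poroska — Baranish u corresponds to Fesho o after a consonant, before a consonant other than r, m, n, p, b, f, v.
Applying these to Baranish 'kotusta':
  kotusta → korusta   (t→r between vowels (before a back vowel))
  korusta → korosta   (u→o after a consonant, before a consonant other than r, m, n, p, b, f, v)
So the Fesho cognate is 'korosta'.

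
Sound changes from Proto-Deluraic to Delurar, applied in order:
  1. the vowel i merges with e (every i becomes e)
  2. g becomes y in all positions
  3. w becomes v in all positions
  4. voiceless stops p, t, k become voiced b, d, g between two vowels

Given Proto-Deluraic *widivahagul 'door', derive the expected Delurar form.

vedevahayul

Delurar: *widivahagul
  widivahagul → wedevahagul   [vowel merger]
  wedevahagul → wedevahayul   [unconditioned shift]
  wedevahayul → vedevahayul   [unconditioned shift]
  vedevahayul (rule 4 does not apply)
  giving Delurar vedevahayul.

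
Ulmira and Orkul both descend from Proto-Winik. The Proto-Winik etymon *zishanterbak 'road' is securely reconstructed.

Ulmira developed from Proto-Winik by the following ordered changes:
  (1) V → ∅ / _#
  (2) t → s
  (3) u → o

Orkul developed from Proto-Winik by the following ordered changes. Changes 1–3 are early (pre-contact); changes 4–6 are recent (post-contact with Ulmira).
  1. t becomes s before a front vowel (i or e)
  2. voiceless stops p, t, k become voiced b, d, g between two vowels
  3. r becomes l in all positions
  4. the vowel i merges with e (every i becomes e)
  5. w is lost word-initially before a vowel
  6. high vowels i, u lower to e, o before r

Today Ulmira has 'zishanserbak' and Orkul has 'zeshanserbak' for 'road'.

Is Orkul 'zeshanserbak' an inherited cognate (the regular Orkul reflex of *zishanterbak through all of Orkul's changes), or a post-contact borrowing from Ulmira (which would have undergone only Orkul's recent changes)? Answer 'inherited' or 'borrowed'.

borrowed

If inherited, *zishanterbak would pass through all of Orkul's changes:
Orkul: start from *zishanterbak.
  rule 1 (palatalisation): zishanterbak → zishanserbak
  rule 2: no change — zishanserbak
  rule 3 (unconditioned shift): zishanserbak → zishanselbak
  rule 4 (vowel merger): zishanselbak → zeshanselbak
  rule 5: no change — zeshanselbak
  rule 6: no change — zeshanselbak
  ⇒ Orkul zeshanselbak
If borrowed from Ulmira 'zishanserbak' after the early changes, it would undergo only the recent ones:
  rule 4 (vowel merger): zishanserbak → zeshanserbak
  rule 5 (glide loss): no change (zeshanserbak)
  rule 6 (pre-rhotic lowering): no change (zeshanserbak)
  ⇒ as a loan: zeshanserbak
Orkul 'zeshanserbak' matches the loan outcome 'zeshanserbak', not the inherited 'zeshanselbak' — it skipped the early Orkul changes, so it was borrowed from Ulmira.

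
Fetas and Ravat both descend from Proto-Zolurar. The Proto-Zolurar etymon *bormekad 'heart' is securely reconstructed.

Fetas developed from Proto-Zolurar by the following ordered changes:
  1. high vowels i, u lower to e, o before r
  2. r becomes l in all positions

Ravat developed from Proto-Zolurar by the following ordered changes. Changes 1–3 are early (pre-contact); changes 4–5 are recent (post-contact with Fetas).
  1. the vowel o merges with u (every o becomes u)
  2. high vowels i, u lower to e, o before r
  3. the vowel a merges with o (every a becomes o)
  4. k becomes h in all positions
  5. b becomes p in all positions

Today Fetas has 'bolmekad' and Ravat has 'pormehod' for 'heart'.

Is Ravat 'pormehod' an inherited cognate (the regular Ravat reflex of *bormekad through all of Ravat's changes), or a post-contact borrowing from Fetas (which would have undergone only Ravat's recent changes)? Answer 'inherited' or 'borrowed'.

If inherited, *bormekad would pass through all of Ravat's changes:
Ravat: *bormekad > burmekad > bormekad > bormekod > bormehod > pormehod  (by vowel merger, pre-rhotic lowering, vowel merger, unconditioned shift, unconditioned shift)
If borrowed from Fetas 'bolmekad' after the early changes, it would undergo only the recent ones:
  rule 4 (unconditioned shift): bolmekad → bolmehad
  rule 5 (unconditioned shift): bolmehad → polmehad
  ⇒ as a loan: polmehad
Ravat 'pormehod' matches the inherited outcome exactly, so it is an inherited cognate, not a loan.

inherited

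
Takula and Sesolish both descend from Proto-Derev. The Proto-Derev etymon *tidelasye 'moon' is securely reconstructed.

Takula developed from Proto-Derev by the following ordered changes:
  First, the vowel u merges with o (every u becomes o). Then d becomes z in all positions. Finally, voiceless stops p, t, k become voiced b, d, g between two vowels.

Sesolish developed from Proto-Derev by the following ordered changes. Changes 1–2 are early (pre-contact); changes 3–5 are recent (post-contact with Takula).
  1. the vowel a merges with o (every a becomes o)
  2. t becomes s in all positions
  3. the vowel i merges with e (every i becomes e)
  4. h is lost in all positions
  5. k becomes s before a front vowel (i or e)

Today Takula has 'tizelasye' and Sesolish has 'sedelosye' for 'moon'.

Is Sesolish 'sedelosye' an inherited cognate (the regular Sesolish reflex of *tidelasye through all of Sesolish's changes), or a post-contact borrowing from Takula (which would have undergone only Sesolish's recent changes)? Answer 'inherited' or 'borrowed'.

inherited

If inherited, *tidelasye would pass through all of Sesolish's changes:
Sesolish: *tidelasye > tidelosye > sidelosye > sedelosye  (by vowel merger, unconditioned shift, vowel merger)
If borrowed from Takula 'tizelasye' after the early changes, it would undergo only the recent ones:
  rule 3 (vowel merger): tizelasye → tezelasye
  rule 4 (h-loss): no change (tezelasye)
  rule 5 (palatalisation): no change (tezelasye)
  ⇒ as a loan: tezelasye
Sesolish 'sedelosye' matches the inherited outcome exactly, so it is an inherited cognate, not a loan.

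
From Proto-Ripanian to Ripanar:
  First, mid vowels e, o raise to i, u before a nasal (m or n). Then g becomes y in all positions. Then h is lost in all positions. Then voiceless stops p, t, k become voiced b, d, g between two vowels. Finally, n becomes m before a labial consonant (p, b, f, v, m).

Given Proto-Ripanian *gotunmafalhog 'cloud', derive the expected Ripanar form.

yodummafaloy

Ripanar: *gotunmafalhog > yotunmafalhoy > yotunmafaloy > yodunmafaloy > yodummafaloy  (by unconditioned shift, h-loss, intervocalic voicing, nasal place assimilation)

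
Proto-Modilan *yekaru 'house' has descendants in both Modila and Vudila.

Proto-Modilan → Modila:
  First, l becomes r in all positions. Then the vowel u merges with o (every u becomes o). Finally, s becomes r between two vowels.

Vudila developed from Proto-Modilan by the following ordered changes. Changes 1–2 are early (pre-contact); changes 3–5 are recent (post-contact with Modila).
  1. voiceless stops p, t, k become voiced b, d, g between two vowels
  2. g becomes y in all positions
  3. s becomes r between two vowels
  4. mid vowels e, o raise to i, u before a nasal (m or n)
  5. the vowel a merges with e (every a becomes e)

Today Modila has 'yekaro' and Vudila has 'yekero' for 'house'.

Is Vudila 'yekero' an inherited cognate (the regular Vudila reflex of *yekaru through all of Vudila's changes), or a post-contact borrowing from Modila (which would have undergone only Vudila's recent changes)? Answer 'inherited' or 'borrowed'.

If inherited, *yekaru would pass through all of Vudila's changes:
Vudila: start from *yekaru.
  rule 1 (intervocalic voicing): yekaru → yegaru
  rule 2 (unconditioned shift): yegaru → yeyaru
  rule 3: no change — yeyaru
  rule 4: no change — yeyaru
  rule 5 (vowel merger): yeyaru → yeyeru
  ⇒ Vudila yeyeru
If borrowed from Modila 'yekaro' after the early changes, it would undergo only the recent ones:
  rule 3 (rhotacism): no change (yekaro)
  rule 4 (pre-nasal raising): no change (yekaro)
  rule 5 (vowel merger): yekaro → yekero
  ⇒ as a loan: yekero
Vudila 'yekero' matches the loan outcome 'yekero', not the inherited 'yeyeru' — it skipped the early Vudila changes, so it was borrowed from Modila.

borrowed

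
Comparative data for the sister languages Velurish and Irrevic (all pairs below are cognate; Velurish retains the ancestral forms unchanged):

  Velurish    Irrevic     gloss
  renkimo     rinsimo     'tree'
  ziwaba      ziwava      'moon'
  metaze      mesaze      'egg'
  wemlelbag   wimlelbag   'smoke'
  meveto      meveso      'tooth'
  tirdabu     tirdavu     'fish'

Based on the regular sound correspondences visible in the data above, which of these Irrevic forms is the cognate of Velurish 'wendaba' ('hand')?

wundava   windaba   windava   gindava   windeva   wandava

renkimo ~ rinsimo — Velurish e corresponds to Irrevic i after a consonant, before a nasal.
ziwaba ~ ziwava — Velurish b corresponds to Irrevic v between vowels (before a back vowel).
Applying these to Velurish 'wendaba':
  wendaba → windaba   (e→i after a consonant, before a nasal)
  windaba → windava   (b→v between vowels (before a back vowel))
So the Irrevic cognate is 'windava'.

windava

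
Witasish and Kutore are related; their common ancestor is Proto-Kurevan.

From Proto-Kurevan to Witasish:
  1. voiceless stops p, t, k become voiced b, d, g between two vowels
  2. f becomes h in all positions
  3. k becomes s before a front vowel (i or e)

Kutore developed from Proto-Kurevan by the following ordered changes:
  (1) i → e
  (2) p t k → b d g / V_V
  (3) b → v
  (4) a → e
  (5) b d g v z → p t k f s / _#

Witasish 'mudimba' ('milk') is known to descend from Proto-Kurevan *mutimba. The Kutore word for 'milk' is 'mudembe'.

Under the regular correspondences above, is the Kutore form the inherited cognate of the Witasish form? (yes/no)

no

Derive the expected Kutore reflex of *mutimba:
Kutore: *mutimba
  mutimba → mutemba   [vowel merger]
  mutemba → mudemba   [intervocalic voicing]
  mudemba → mudemva   [unconditioned shift]
  mudemva → mudemve   [vowel merger]
  mudemve (rule 5 does not apply)
  giving Kutore mudemve.
The regular Kutore reflex would be 'mudemve', but the attested form is 'mudembe'. The correspondence is irregular, so they are not cognates (the Kutore form has a different source).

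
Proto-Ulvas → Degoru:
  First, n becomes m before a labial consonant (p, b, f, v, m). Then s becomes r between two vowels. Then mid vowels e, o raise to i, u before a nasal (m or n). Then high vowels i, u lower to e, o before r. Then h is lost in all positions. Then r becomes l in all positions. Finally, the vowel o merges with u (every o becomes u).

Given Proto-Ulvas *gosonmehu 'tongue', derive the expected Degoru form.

Degoru: start from *gosonmehu.
  rule 1 (nasal place assimilation): gosonmehu → gosommehu
  rule 2 (rhotacism): gosommehu → gorommehu
  rule 3 (pre-nasal raising): gorommehu → gorummehu
  rule 4: no change — gorummehu
  rule 5 (h-loss): gorummehu → gorummeu
  rule 6 (unconditioned shift): gorummeu → golummeu
  rule 7 (vowel merger): golummeu → gulummeu
  ⇒ Degoru gulummeu

gulummeu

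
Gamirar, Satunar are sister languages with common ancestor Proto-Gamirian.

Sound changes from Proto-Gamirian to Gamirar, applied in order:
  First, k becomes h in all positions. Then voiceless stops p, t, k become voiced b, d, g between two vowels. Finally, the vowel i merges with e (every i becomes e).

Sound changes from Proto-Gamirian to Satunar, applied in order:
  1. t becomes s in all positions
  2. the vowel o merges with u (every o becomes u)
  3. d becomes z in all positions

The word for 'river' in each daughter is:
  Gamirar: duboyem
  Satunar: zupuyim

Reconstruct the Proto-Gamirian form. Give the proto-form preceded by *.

Position 6: Gamirar has e, Satunar has i. Satunar preserves i here (none of its changes turn any other segment into i), so the proto-segment is *i.
Position 3: Gamirar has b, Satunar has p. Satunar preserves p here (none of its changes turn any other segment into p), so the proto-segment is *p.
Position 1: Gamirar has d, Satunar has z. Taking the neighbouring segments as reconstructed: Gamirar d can only go back to *d; Satunar z could go back to *d or *z — the one source consistent with every daughter is *d.
Verify the candidate proto-form against each daughter:
Gamirar: *dupoyim
  dupoyim (rule 1 does not apply)
  dupoyim → duboyim   [intervocalic voicing]
  duboyim → duboyem   [vowel merger]
  giving Gamirar duboyem.
Satunar: start from *dupoyim.
  rule 1: no change — dupoyim
  rule 2 (vowel merger): dupoyim → dupuyim
  rule 3 (unconditioned shift): dupuyim → zupuyim
  ⇒ Satunar zupuyim
*dupoyim is the unique common source.

*dupoyim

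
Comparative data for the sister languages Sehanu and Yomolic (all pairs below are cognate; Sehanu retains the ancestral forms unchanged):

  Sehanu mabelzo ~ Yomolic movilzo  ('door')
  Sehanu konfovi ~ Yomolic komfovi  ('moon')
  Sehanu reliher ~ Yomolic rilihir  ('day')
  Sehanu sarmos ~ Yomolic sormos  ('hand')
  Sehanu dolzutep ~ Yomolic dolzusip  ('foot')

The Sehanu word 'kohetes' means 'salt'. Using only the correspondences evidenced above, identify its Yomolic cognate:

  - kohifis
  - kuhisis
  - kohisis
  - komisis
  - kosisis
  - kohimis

kohisis

mabelzo ~ movilzo, reliher ~ rilihir — Sehanu e corresponds to Yomolic i after a consonant, before a consonant other than r, m, n, p, b, f, v.
dolzutep ~ dolzusip — Sehanu t corresponds to Yomolic s between vowels (before a front vowel).
Applying these to Sehanu 'kohetes':
  kohetes → kohites   (e→i after a consonant, before a consonant other than r, m, n, p, b, f, v)
  kohites → kohises   (t→s between vowels (before a front vowel))
  kohises → kohisis   (e→i after a consonant, before a consonant other than r, m, n, p, b, f, v)
So the Yomolic cognate is 'kohisis'.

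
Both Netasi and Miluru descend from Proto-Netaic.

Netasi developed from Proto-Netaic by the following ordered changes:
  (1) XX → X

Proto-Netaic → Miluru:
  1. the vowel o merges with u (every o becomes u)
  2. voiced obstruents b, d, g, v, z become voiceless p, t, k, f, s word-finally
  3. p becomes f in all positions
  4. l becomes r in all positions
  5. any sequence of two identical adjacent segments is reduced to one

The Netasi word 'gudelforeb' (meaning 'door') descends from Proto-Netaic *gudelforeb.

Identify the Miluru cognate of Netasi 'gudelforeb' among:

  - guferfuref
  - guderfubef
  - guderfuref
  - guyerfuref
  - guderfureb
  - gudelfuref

Miluru: *gudelforeb > gudelfureb > gudelfurep > gudelfuref > guderfuref  (by vowel merger, final devoicing, unconditioned shift, unconditioned shift)
Among the options, 'guderfuref' alone shows every Miluru change applied in order.

guderfuref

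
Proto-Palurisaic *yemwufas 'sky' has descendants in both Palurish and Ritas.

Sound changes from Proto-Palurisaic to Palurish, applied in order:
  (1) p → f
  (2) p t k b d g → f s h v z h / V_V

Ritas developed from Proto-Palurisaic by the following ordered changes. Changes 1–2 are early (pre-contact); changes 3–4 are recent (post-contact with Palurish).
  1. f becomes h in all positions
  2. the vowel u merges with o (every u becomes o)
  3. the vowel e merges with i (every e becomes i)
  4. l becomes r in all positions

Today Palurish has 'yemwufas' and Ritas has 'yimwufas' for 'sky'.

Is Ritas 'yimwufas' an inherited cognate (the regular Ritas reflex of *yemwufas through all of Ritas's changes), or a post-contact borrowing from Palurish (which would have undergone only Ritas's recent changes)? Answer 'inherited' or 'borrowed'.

If inherited, *yemwufas would pass through all of Ritas's changes:
Ritas: *yemwufas > yemwuhas > yemwohas > yimwohas  (by unconditioned shift, vowel merger, vowel merger)
If borrowed from Palurish 'yemwufas' after the early changes, it would undergo only the recent ones:
  rule 3 (vowel merger): yemwufas → yimwufas
  rule 4 (unconditioned shift): no change (yimwufas)
  ⇒ as a loan: yimwufas
Ritas 'yimwufas' matches the loan outcome 'yimwufas', not the inherited 'yimwohas' — it skipped the early Ritas changes, so it was borrowed from Palurish.

borrowed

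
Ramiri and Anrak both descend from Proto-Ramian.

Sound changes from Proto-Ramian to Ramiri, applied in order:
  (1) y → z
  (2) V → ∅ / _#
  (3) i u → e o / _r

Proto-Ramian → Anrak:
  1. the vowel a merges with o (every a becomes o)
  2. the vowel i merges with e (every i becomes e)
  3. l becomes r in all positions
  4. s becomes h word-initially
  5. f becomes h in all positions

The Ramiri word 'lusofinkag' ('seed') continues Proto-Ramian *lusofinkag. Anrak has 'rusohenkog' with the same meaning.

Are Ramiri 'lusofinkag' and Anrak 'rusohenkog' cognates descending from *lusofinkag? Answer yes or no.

Derive the expected Anrak reflex of *lusofinkag:
Anrak: *lusofinkag
  lusofinkag → lusofinkog   [vowel merger]
  lusofinkog → lusofenkog   [vowel merger]
  lusofenkog → rusofenkog   [unconditioned shift]
  rusofenkog (rule 4 does not apply)
  rusofenkog → rusohenkog   [unconditioned shift]
  giving Anrak rusohenkog.
Anrak 'rusohenkog' matches the regular reflex exactly, so the pair is cognate.

yes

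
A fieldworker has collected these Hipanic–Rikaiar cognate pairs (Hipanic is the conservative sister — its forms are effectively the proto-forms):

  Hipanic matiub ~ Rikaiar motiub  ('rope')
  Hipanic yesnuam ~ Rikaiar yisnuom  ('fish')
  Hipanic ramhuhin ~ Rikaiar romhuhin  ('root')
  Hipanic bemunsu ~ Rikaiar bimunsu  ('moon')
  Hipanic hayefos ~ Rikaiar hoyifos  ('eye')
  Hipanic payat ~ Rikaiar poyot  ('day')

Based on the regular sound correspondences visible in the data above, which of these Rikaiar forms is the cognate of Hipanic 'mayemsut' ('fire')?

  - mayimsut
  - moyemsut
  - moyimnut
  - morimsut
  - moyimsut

moyimsut

matiub ~ motiub, hayefos ~ hoyifos — Hipanic a corresponds to Rikaiar o after a consonant, before a consonant other than r, m, n, p, b, f, v.
bemunsu ~ bimunsu — Hipanic e corresponds to Rikaiar i after a consonant, before a nasal.
Applying these to Hipanic 'mayemsut':
  mayemsut → moyemsut   (a→o after a consonant, before a consonant other than r, m, n, p, b, f, v)
  moyemsut → moyimsut   (e→i after a consonant, before a nasal)
So the Rikaiar cognate is 'moyimsut'.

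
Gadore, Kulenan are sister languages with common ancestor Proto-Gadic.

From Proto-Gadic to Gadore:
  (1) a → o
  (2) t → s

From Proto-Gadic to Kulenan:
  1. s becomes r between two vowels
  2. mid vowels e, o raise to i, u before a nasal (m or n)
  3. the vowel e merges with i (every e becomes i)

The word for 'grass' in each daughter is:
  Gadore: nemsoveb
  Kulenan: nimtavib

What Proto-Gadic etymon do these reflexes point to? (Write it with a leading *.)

*nemtaveb

Position 4: Gadore has s, Kulenan has t. Kulenan preserves t here (none of its changes turn any other segment into t), so the proto-segment is *t.
Position 2: Gadore has e, Kulenan has i. Gadore preserves e here (none of its changes turn any other segment into e), so the proto-segment is *e.
Verify the candidate proto-form against each daughter:
Gadore: start from *nemtaveb.
  rule 1 (vowel merger): nemtaveb → nemtoveb
  rule 2 (unconditioned shift): nemtoveb → nemsoveb
  ⇒ Gadore nemsoveb
Kulenan: *nemtaveb > nimtaveb > nimtavib  (by pre-nasal raising, vowel merger)
Only *nemtaveb yields all of Gadore nemsoveb, Kulenan nimtavib.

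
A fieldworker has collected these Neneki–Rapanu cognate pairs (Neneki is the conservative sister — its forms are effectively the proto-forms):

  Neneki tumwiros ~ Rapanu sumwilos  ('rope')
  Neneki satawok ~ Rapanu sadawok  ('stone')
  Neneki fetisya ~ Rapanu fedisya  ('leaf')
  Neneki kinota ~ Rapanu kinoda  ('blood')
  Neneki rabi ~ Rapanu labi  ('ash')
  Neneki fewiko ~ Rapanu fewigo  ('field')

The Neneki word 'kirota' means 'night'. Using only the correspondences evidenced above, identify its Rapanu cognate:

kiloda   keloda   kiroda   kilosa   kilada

kiloda

tumwiros ~ sumwilos — Neneki r corresponds to Rapanu l between vowels (before a back vowel).
satawok ~ sadawok, kinota ~ kinoda — Neneki t corresponds to Rapanu d between vowels (before a back vowel).
Applying these to Neneki 'kirota':
  kirota → kilota   (r→l between vowels (before a back vowel))
  kilota → kiloda   (t→d between vowels (before a back vowel))
So the Rapanu cognate is 'kiloda'.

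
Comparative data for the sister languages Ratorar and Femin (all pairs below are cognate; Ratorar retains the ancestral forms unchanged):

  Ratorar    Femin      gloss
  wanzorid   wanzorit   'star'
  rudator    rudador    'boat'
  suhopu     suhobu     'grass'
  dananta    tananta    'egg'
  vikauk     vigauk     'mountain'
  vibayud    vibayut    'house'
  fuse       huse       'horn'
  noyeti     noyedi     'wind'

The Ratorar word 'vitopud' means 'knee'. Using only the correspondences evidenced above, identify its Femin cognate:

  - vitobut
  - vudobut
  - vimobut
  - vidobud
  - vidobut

rudator ~ rudador — Ratorar t corresponds to Femin d between vowels (before a back vowel).
suhopu ~ suhobu — Ratorar p corresponds to Femin b between vowels (before a back vowel).
wanzorid ~ wanzorit, vibayud ~ vibayut — Ratorar d corresponds to Femin t word-finally.
Applying these to Ratorar 'vitopud':
  vitopud → vidopud   (t→d between vowels (before a back vowel))
  vidopud → vidobud   (p→b between vowels (before a back vowel))
  vidobud → vidobut   (d→t word-finally)
So the Femin cognate is 'vidobut'.

vidobut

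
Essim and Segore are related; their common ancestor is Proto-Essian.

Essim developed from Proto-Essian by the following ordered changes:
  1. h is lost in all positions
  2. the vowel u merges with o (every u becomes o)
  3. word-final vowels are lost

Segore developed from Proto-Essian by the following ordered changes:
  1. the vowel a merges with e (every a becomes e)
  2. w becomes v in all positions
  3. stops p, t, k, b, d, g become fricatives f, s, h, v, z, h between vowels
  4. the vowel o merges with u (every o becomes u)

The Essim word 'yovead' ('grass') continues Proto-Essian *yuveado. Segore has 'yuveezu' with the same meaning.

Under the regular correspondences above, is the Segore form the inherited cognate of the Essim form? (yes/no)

Derive the expected Segore reflex of *yuveado:
Segore: start from *yuveado.
  rule 1 (vowel merger): yuveado → yuveedo
  rule 2: no change — yuveedo
  rule 3 (intervocalic lenition): yuveedo → yuveezo
  rule 4 (vowel merger): yuveezo → yuveezu
  ⇒ Segore yuveezu
Segore 'yuveezu' matches the regular reflex exactly, so the pair is cognate.

yes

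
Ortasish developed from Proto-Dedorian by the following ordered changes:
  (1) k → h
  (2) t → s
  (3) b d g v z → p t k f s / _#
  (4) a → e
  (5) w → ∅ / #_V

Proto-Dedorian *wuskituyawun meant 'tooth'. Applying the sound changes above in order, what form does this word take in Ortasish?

ushisuyewun

Ortasish: *wuskituyawun > wushituyawun > wushisuyawun > wushisuyewun > ushisuyewun  (by unconditioned shift, unconditioned shift, vowel merger, glide loss)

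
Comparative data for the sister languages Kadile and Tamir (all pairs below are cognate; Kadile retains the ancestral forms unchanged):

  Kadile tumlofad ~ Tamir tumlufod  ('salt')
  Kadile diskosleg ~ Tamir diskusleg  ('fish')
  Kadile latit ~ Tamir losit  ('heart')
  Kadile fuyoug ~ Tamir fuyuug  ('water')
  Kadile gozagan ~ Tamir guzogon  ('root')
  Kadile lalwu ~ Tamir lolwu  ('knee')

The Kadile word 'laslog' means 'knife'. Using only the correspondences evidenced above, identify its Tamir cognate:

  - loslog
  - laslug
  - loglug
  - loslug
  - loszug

loslug

tumlofad ~ tumlufod, latit ~ losit — Kadile a corresponds to Tamir o after a consonant, before a consonant other than r, m, n, p, b, f, v.
diskosleg ~ diskusleg, gozagan ~ guzogon — Kadile o corresponds to Tamir u after a consonant, before a consonant other than r, m, n, p, b, f, v.
Applying these to Kadile 'laslog':
  laslog → loslog   (a→o after a consonant, before a consonant other than r, m, n, p, b, f, v)
  loslog → loslug   (o→u after a consonant, before a consonant other than r, m, n, p, b, f, v)
So the Tamir cognate is 'loslug'.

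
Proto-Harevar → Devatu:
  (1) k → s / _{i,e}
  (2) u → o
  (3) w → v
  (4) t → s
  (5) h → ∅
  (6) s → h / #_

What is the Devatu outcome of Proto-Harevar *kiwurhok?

Devatu: *kiwurhok > siwurhok > siworhok > sivorhok > sivorok > hivorok  (by palatalisation, vowel merger, unconditioned shift, h-loss, debuccalisation)

hivorok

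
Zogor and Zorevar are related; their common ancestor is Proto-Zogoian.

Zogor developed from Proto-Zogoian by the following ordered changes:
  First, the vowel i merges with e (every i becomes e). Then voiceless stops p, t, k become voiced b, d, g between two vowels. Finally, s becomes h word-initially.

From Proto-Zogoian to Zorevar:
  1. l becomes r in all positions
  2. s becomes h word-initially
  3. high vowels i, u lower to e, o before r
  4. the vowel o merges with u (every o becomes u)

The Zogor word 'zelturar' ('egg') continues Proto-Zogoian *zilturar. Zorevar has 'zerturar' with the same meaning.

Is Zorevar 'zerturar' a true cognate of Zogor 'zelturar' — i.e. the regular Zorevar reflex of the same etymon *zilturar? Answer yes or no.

yes

Derive the expected Zorevar reflex of *zilturar:
Zorevar: *zilturar
  zilturar → zirturar   [unconditioned shift]
  zirturar (rule 2 does not apply)
  zirturar → zertorar   [pre-rhotic lowering]
  zertorar → zerturar   [vowel merger]
  giving Zorevar zerturar.
Zorevar 'zerturar' matches the regular reflex exactly, so the pair is cognate.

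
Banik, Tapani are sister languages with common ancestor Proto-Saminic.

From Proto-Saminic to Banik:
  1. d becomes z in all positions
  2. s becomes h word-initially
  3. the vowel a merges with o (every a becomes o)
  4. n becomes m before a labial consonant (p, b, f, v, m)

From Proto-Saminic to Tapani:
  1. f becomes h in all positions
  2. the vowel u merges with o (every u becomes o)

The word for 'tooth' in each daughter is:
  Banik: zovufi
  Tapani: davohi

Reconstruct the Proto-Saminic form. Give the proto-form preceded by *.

*davufi

Position 4: Banik has u, Tapani has o. Banik preserves u here (none of its changes turn any other segment into u), so the proto-segment is *u.
Position 1: Banik has z, Tapani has d. Tapani preserves d here (none of its changes turn any other segment into d), so the proto-segment is *d.
Verify the candidate proto-form against each daughter:
Banik: *davufi
  davufi → zavufi   [unconditioned shift]
  zavufi (rule 2 does not apply)
  zavufi → zovufi   [vowel merger]
  zovufi (rule 4 does not apply)
  giving Banik zovufi.
Tapani: start from *davufi.
  rule 1 (unconditioned shift): davufi → davuhi
  rule 2 (vowel merger): davuhi → davohi
  ⇒ Tapani davohi
Only *davufi yields all of Banik zovufi, Tapani davohi.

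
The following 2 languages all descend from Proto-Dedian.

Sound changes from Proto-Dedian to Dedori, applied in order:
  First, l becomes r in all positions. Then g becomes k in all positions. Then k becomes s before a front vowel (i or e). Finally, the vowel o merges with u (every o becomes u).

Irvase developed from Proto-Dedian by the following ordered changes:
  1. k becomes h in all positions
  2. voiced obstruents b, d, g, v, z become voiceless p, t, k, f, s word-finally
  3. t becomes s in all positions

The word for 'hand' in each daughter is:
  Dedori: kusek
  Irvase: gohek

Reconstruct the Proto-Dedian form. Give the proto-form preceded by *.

*gokeg

Position 2: Dedori has u, Irvase has o. Irvase preserves o here (none of its changes turn any other segment into o), so the proto-segment is *o.
Position 5: Dedori has k, Irvase has k. In Irvase, k can only continue *g, so the proto-segment is *g.
Position 1: Dedori has k, Irvase has g. Irvase preserves g here (none of its changes turn any other segment into g), so the proto-segment is *g.
This points to *gokeg. Verify forward in each daughter:
Dedori: start from *gokeg.
  rule 1: no change — gokeg
  rule 2 (unconditioned shift): gokeg → kokek
  rule 3 (palatalisation): kokek → kosek
  rule 4 (vowel merger): kosek → kusek
  ⇒ Dedori kusek
Irvase: start from *gokeg.
  rule 1 (unconditioned shift): gokeg → goheg
  rule 2 (final devoicing): goheg → gohek
  rule 3: no change — gohek
  ⇒ Irvase gohek
*gokeg is the unique common source.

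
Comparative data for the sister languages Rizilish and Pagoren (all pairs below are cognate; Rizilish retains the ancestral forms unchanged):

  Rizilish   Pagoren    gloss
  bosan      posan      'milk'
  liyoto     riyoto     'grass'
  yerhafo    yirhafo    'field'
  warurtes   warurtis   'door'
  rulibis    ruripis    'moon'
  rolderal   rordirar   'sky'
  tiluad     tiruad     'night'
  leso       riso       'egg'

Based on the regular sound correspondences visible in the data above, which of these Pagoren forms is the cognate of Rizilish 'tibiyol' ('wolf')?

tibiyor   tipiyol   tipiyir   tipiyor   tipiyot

rulibis ~ ruripis — Rizilish b corresponds to Pagoren p between vowels (before a front vowel).
rolderal ~ rordirar — Rizilish l corresponds to Pagoren r word-finally.
Applying these to Rizilish 'tibiyol':
  tibiyol → tipiyol   (b→p between vowels (before a front vowel))
  tipiyol → tipiyor   (l→r word-finally)
So the Pagoren cognate is 'tipiyor'.

tipiyor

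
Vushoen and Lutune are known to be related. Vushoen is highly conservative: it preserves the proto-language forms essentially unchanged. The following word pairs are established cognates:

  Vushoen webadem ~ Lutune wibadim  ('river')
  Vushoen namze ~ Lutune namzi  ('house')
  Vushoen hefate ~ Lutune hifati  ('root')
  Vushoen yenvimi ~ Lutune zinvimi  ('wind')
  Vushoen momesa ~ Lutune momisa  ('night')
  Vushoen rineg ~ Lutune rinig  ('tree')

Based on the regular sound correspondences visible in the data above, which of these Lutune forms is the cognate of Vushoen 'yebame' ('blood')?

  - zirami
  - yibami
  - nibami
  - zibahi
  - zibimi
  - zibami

zibami

yenvimi ~ zinvimi — Vushoen y corresponds to Lutune z word-initially before a front vowel.
webadem ~ wibadim — Vushoen e corresponds to Lutune i after a consonant, before a labial obstruent.
namze ~ namzi, hefate ~ hifati — Vushoen e corresponds to Lutune i word-finally.
Applying these to Vushoen 'yebame':
  yebame → zebame   (y→z word-initially before a front vowel)
  zebame → zibame   (e→i after a consonant, before a labial obstruent)
  zibame → zibami   (e→i word-finally)
So the Lutune cognate is 'zibami'.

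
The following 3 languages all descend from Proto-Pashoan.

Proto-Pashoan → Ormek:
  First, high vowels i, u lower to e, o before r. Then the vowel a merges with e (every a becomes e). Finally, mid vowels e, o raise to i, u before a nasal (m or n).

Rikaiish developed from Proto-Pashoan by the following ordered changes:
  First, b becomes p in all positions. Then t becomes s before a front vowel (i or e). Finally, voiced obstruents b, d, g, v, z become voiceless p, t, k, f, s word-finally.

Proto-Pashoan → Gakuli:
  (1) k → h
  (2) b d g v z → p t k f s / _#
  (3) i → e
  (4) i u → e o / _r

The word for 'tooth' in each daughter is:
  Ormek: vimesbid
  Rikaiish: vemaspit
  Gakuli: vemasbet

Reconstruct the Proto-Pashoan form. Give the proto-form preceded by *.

*vemasbid

Position 8: Ormek has d, Rikaiish has t, Gakuli has t. Ormek preserves d here (none of its changes turn any other segment into d), so the proto-segment is *d.
Position 6: Ormek has b, Rikaiish has p, Gakuli has b. Ormek preserves b here (none of its changes turn any other segment into b), so the proto-segment is *b.
Position 4: Ormek has e, Rikaiish has a, Gakuli has a. Rikaiish preserves a here (none of its changes turn any other segment into a), so the proto-segment is *a.
Continuing position by position gives *vemasbid; check it forward:
Ormek: *vemasbid > vemesbid > vimesbid  (by vowel merger, pre-nasal raising)
Rikaiish: *vemasbid > vemaspid > vemaspit  (by unconditioned shift, final devoicing)
Gakuli: *vemasbid
  vemasbid (rule 1 does not apply)
  vemasbid → vemasbit   [final devoicing]
  vemasbit → vemasbet   [vowel merger]
  vemasbet (rule 4 does not apply)
  giving Gakuli vemasbet.
*vemasbid is the unique common source.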